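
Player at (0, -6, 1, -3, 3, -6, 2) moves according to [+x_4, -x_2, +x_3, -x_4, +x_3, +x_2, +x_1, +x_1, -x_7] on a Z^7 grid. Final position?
(2, -6, 3, -3, 3, -6, 1)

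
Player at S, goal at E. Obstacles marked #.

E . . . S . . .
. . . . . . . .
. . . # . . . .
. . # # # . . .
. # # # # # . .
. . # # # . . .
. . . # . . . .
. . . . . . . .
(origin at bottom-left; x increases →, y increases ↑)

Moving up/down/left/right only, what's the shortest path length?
4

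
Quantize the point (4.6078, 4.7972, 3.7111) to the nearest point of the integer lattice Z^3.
(5, 5, 4)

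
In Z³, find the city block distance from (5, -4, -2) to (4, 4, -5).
12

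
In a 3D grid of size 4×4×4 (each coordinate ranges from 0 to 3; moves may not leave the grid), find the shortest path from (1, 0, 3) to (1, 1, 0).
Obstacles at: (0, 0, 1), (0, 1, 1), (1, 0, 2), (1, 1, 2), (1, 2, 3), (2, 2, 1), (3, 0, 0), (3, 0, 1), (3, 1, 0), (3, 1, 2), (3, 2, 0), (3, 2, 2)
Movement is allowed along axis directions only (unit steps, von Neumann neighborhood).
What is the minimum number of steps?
6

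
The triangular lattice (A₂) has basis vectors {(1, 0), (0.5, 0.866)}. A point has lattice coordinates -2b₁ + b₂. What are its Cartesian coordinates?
(-1.5, 0.866)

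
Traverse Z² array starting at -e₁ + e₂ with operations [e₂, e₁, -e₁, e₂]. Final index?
(-1, 3)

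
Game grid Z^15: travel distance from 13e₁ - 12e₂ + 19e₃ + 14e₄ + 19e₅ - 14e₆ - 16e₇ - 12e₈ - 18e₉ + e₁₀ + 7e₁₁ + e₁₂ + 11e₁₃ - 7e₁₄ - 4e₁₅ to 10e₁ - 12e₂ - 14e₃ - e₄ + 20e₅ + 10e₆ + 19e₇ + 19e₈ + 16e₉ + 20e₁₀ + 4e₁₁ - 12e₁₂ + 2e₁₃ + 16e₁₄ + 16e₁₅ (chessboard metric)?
35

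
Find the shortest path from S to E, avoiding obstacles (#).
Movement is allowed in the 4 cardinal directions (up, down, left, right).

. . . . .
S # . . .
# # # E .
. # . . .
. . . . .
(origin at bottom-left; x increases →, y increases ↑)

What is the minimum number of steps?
6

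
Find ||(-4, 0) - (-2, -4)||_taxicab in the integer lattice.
6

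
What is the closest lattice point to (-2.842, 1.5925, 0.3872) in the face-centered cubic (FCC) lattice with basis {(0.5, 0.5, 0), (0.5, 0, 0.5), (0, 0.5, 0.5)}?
(-3, 1.5, 0.5)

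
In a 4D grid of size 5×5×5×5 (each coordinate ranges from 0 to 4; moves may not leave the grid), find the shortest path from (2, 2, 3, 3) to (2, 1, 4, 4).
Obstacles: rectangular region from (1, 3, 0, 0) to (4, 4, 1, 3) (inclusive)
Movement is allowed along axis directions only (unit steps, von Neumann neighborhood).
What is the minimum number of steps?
3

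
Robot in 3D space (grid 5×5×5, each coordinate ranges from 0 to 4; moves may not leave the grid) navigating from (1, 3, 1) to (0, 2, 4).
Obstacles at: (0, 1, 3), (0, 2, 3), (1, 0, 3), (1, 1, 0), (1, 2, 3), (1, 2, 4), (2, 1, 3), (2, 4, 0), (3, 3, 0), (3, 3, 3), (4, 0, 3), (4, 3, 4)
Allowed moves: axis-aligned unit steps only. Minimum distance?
5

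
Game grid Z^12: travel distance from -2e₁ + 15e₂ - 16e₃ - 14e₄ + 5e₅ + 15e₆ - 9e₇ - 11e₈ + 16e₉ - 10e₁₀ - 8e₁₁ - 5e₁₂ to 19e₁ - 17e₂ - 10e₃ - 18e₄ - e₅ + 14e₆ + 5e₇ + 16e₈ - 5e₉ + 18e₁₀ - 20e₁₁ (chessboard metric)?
32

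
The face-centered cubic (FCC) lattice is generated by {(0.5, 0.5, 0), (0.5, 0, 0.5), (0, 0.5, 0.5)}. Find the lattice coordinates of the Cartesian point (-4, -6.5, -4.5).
-6b₁ - 2b₂ - 7b₃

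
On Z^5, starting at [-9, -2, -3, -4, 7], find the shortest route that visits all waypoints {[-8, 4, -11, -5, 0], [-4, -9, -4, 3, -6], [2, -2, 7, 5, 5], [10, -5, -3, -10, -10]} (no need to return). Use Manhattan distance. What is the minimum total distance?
145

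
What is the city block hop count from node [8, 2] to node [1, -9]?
18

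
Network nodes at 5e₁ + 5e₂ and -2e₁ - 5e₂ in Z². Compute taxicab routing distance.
17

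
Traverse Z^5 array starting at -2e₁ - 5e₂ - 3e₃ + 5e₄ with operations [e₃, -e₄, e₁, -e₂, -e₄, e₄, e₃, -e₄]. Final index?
(-1, -6, -1, 3, 0)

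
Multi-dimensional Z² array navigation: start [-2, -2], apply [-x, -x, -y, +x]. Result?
(-3, -3)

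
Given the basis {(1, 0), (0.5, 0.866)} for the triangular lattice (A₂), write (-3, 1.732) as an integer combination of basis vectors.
-4b₁ + 2b₂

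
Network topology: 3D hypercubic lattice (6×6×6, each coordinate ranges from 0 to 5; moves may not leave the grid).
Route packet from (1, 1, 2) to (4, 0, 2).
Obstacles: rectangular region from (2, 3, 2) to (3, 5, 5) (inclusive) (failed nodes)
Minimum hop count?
4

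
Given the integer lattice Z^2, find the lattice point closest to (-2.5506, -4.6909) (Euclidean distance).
(-3, -5)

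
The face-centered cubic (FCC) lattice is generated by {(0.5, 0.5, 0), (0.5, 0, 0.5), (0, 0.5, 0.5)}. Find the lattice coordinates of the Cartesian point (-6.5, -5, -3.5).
-8b₁ - 5b₂ - 2b₃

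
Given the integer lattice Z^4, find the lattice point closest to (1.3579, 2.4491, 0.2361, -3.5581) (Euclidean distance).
(1, 2, 0, -4)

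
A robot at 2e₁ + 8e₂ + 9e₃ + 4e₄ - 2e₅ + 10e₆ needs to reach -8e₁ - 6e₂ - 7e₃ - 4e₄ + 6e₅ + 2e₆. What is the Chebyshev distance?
16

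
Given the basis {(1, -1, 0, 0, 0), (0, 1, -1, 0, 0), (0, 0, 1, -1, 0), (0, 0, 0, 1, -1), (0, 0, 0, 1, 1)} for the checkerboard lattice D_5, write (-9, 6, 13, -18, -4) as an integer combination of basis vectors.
-9b₁ - 3b₂ + 10b₃ - 2b₄ - 6b₅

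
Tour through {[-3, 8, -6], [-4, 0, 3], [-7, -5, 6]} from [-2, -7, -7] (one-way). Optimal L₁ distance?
46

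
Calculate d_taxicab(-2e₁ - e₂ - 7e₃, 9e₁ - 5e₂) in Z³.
22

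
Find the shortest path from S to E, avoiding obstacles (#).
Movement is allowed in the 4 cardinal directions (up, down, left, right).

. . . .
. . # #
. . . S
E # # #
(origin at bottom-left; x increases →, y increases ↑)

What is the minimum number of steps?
4
(one shortest path: (3, 1) → (2, 1) → (1, 1) → (0, 1) → (0, 0))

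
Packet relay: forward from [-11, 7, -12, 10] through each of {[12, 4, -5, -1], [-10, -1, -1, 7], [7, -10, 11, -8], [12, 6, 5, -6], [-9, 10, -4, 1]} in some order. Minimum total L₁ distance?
120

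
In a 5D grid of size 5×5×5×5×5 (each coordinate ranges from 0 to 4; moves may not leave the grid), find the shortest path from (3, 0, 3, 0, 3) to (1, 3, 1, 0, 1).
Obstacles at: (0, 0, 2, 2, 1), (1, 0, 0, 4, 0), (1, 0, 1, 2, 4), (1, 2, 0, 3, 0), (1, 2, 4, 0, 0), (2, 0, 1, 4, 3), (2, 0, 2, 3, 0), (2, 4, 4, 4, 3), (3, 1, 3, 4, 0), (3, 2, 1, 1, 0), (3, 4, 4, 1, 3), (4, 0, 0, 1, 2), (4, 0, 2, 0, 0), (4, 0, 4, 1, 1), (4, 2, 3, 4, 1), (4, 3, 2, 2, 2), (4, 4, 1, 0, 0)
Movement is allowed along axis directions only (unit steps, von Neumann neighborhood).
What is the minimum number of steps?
9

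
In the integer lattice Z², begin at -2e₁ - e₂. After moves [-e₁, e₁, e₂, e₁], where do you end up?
(-1, 0)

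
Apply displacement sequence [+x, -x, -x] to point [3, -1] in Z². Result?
(2, -1)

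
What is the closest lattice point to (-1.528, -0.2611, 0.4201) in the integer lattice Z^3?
(-2, 0, 0)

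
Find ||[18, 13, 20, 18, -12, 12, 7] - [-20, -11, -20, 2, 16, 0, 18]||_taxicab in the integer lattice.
169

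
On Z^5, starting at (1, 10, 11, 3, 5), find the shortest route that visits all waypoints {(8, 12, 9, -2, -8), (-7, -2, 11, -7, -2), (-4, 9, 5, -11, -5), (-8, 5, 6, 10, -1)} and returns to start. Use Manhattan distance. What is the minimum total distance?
150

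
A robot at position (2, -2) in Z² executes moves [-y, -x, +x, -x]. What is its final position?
(1, -3)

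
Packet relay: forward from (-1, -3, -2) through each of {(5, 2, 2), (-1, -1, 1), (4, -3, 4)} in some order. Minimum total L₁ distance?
23
(one optimal route: (-1, -3, -2) → (-1, -1, 1) → (5, 2, 2) → (4, -3, 4))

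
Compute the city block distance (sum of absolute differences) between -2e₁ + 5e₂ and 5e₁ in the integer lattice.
12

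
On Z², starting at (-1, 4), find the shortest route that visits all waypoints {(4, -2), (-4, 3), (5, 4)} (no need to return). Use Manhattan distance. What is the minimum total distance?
21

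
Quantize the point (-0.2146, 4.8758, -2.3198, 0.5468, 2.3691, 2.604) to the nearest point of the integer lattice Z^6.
(0, 5, -2, 1, 2, 3)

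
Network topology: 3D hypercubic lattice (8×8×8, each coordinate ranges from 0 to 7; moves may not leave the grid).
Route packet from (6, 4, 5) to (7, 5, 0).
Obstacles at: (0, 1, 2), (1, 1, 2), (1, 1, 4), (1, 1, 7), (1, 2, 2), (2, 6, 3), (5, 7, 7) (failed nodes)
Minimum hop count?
7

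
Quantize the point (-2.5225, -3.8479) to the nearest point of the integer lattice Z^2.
(-3, -4)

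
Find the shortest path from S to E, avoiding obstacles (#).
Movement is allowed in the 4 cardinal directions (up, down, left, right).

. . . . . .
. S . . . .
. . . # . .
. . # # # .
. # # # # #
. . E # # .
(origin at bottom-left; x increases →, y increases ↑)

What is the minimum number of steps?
7
(one shortest path: (1, 4) → (0, 4) → (0, 3) → (0, 2) → (0, 1) → (0, 0) → (1, 0) → (2, 0))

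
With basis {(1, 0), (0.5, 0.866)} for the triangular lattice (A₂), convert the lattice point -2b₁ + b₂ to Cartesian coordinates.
(-1.5, 0.866)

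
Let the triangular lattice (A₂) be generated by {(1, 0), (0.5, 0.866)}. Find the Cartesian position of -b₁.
(-1, 0)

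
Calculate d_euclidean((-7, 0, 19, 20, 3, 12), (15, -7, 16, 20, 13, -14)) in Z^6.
36.3043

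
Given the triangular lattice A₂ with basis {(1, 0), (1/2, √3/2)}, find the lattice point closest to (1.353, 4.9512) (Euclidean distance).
(1, 5.196)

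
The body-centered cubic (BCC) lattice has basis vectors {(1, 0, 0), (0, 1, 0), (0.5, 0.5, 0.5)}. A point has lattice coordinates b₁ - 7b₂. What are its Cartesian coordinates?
(1, -7, 0)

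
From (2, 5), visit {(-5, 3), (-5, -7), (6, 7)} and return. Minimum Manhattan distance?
50
(one optimal route: (2, 5) → (-5, 3) → (-5, -7) → (6, 7) → (2, 5))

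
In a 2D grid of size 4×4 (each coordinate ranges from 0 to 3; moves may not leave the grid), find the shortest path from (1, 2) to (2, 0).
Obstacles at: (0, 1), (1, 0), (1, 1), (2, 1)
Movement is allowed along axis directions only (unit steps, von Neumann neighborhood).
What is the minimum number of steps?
5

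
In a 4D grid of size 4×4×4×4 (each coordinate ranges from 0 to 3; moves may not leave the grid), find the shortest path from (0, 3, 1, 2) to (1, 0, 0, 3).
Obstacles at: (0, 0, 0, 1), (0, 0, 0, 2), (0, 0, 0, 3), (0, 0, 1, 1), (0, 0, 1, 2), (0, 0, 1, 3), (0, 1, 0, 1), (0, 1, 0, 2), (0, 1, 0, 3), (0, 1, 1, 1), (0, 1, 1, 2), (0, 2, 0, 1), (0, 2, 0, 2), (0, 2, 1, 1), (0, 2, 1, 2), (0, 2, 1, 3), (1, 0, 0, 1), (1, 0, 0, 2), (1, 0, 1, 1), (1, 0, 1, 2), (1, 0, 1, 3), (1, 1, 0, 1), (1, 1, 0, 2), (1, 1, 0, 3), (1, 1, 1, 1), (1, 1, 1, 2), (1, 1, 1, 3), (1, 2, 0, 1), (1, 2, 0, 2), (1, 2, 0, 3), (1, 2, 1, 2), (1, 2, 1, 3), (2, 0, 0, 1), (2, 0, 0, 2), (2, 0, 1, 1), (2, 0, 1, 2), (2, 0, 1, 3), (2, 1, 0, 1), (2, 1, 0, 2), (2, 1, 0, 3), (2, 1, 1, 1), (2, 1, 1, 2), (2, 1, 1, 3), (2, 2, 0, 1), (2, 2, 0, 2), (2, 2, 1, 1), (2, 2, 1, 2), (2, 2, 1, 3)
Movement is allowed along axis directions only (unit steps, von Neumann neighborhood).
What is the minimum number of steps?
10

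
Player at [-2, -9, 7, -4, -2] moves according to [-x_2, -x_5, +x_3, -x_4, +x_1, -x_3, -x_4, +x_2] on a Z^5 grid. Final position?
(-1, -9, 7, -6, -3)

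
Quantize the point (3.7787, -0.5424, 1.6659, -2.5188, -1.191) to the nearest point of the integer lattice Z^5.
(4, -1, 2, -3, -1)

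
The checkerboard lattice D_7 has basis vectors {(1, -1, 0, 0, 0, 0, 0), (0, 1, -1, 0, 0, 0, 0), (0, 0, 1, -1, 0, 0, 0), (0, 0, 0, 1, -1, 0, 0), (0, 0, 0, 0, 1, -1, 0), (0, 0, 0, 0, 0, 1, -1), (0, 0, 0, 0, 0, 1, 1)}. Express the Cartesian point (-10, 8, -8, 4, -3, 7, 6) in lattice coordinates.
-10b₁ - 2b₂ - 10b₃ - 6b₄ - 9b₅ - 4b₆ + 2b₇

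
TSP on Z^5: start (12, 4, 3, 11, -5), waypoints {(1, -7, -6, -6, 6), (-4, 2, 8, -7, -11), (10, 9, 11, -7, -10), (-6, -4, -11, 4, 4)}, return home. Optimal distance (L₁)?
192
(one optimal route: (12, 4, 3, 11, -5) → (10, 9, 11, -7, -10) → (-4, 2, 8, -7, -11) → (1, -7, -6, -6, 6) → (-6, -4, -11, 4, 4) → (12, 4, 3, 11, -5))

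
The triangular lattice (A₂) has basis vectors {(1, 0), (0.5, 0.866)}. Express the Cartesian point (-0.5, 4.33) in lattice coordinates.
-3b₁ + 5b₂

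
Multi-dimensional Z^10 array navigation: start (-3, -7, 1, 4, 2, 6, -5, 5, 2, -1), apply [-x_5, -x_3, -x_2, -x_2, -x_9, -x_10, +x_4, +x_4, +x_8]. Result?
(-3, -9, 0, 6, 1, 6, -5, 6, 1, -2)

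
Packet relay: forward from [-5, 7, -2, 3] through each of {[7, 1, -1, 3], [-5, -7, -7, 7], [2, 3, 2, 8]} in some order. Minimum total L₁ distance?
61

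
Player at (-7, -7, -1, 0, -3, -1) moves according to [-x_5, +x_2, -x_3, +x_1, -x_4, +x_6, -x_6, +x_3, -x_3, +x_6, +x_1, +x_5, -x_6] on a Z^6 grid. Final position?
(-5, -6, -2, -1, -3, -1)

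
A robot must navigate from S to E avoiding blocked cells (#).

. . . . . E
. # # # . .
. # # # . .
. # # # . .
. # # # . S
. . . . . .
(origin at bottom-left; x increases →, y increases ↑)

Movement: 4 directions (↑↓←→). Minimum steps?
4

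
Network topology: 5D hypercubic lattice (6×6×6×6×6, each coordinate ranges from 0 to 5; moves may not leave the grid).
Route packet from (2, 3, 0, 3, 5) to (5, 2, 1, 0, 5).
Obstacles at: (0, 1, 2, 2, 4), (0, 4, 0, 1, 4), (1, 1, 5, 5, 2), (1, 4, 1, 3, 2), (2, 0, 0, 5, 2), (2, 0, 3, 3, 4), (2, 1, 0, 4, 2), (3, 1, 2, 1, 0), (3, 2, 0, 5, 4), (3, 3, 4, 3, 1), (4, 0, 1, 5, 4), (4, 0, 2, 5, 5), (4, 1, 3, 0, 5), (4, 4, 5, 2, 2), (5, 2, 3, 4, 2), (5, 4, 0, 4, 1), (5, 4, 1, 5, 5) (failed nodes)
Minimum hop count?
8
(one shortest path: (2, 3, 0, 3, 5) → (3, 3, 0, 3, 5) → (4, 3, 0, 3, 5) → (5, 3, 0, 3, 5) → (5, 2, 0, 3, 5) → (5, 2, 1, 3, 5) → (5, 2, 1, 2, 5) → (5, 2, 1, 1, 5) → (5, 2, 1, 0, 5))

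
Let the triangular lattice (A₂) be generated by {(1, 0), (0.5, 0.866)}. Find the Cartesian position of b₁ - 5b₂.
(-1.5, -4.33)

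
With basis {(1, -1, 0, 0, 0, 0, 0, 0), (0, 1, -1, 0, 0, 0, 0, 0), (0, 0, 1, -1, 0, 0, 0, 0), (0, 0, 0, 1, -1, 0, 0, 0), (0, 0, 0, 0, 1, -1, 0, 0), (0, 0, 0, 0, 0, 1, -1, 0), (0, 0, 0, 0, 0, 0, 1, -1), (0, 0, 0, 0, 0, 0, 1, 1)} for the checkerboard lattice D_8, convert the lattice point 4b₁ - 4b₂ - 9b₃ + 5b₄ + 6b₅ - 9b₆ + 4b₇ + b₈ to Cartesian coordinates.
(4, -8, -5, 14, 1, -15, 14, -3)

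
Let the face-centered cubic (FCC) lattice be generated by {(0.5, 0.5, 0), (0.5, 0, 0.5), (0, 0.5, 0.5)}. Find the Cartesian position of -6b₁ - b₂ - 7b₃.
(-3.5, -6.5, -4)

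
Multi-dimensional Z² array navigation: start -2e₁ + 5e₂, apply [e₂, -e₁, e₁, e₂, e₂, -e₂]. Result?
(-2, 7)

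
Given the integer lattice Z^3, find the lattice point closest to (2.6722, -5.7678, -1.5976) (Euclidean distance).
(3, -6, -2)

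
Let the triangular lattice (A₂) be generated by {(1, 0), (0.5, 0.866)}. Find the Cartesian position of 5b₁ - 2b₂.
(4, -1.732)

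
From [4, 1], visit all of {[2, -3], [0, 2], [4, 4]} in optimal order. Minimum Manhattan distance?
16
(one optimal route: (4, 1) → (4, 4) → (0, 2) → (2, -3))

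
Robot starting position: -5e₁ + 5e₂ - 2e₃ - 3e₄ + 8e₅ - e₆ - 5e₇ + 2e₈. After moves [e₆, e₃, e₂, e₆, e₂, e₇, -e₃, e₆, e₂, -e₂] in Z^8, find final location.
(-5, 7, -2, -3, 8, 2, -4, 2)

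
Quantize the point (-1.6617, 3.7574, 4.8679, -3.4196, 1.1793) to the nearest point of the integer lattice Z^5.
(-2, 4, 5, -3, 1)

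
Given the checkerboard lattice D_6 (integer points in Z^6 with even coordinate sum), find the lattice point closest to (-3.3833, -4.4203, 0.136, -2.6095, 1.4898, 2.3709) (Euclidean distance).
(-3, -4, 0, -3, 2, 2)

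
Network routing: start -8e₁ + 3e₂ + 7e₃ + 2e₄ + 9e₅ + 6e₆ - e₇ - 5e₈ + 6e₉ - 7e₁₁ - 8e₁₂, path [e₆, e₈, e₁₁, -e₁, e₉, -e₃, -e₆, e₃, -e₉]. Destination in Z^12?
(-9, 3, 7, 2, 9, 6, -1, -4, 6, 0, -6, -8)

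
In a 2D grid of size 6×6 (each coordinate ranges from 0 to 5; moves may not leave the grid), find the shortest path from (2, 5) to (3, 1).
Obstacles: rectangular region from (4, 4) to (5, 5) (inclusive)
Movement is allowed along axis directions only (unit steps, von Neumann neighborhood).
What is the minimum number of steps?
5
(one shortest path: (2, 5) → (3, 5) → (3, 4) → (3, 3) → (3, 2) → (3, 1))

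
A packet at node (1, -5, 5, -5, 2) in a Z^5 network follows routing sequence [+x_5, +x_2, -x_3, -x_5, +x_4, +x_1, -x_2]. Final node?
(2, -5, 4, -4, 2)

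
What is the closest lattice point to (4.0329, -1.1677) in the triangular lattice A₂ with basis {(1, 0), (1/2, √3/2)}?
(4.5, -0.866)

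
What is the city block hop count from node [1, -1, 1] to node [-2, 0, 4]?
7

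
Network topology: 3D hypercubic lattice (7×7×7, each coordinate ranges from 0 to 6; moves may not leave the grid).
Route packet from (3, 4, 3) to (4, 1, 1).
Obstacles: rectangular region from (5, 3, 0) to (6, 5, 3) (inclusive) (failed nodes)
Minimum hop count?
6
(one shortest path: (3, 4, 3) → (4, 4, 3) → (4, 3, 3) → (4, 2, 3) → (4, 1, 3) → (4, 1, 2) → (4, 1, 1))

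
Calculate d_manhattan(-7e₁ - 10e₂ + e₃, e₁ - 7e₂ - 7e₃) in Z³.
19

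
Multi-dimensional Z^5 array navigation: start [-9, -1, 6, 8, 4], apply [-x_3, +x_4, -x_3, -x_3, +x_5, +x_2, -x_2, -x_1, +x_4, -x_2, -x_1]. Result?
(-11, -2, 3, 10, 5)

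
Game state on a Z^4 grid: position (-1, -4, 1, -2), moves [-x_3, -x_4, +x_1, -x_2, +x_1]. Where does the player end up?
(1, -5, 0, -3)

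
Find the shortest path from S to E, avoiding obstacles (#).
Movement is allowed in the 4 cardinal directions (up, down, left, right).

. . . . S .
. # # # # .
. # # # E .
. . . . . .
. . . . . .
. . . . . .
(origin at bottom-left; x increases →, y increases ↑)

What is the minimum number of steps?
4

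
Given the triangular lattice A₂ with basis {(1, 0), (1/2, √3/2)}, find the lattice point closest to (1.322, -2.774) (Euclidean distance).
(1.5, -2.598)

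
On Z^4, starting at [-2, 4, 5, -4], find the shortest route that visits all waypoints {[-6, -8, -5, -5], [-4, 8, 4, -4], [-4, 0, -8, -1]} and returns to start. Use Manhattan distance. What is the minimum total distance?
74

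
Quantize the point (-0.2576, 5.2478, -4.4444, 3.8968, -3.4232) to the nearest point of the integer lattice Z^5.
(0, 5, -4, 4, -3)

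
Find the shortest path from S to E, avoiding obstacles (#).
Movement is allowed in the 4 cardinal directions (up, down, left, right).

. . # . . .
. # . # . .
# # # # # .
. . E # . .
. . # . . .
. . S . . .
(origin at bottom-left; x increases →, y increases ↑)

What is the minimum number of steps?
4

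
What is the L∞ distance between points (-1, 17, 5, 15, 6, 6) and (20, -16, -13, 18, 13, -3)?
33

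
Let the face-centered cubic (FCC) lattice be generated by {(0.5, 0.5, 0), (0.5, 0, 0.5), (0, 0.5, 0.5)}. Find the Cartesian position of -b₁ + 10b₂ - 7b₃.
(4.5, -4, 1.5)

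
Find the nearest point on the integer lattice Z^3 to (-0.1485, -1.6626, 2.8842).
(0, -2, 3)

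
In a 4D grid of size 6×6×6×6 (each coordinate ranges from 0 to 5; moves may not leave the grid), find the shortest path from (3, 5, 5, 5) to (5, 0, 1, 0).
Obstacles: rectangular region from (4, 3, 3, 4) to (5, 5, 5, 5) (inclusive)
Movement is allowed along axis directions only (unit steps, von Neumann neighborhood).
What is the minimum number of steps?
16
(one shortest path: (3, 5, 5, 5) → (3, 4, 5, 5) → (3, 3, 5, 5) → (3, 2, 5, 5) → (4, 2, 5, 5) → (5, 2, 5, 5) → (5, 1, 5, 5) → (5, 0, 5, 5) → (5, 0, 4, 5) → (5, 0, 3, 5) → (5, 0, 2, 5) → (5, 0, 1, 5) → (5, 0, 1, 4) → (5, 0, 1, 3) → (5, 0, 1, 2) → (5, 0, 1, 1) → (5, 0, 1, 0))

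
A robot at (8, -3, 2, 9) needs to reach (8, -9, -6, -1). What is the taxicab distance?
24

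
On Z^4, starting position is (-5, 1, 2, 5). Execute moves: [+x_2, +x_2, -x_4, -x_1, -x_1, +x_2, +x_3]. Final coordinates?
(-7, 4, 3, 4)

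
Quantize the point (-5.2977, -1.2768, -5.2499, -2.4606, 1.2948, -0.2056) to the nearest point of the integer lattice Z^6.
(-5, -1, -5, -2, 1, 0)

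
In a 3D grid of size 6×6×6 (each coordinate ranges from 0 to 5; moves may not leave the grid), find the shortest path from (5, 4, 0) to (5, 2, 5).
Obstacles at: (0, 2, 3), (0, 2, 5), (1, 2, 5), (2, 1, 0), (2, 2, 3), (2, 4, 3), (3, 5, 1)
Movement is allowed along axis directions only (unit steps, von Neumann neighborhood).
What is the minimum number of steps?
7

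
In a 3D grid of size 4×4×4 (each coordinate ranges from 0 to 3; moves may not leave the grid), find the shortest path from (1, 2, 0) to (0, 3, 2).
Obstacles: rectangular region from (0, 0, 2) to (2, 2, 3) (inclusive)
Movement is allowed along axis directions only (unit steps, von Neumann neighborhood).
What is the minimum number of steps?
4
(one shortest path: (1, 2, 0) → (0, 2, 0) → (0, 3, 0) → (0, 3, 1) → (0, 3, 2))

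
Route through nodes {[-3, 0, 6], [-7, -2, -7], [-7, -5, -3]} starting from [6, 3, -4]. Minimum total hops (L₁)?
46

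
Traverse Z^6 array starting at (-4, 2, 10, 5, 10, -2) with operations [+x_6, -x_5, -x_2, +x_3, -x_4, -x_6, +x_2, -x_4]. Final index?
(-4, 2, 11, 3, 9, -2)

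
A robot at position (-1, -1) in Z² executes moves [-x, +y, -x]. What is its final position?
(-3, 0)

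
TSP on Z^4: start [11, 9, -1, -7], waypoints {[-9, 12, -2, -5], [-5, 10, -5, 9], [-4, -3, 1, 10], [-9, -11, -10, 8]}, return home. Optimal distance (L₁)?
152
(one optimal route: (11, 9, -1, -7) → (-9, 12, -2, -5) → (-5, 10, -5, 9) → (-9, -11, -10, 8) → (-4, -3, 1, 10) → (11, 9, -1, -7))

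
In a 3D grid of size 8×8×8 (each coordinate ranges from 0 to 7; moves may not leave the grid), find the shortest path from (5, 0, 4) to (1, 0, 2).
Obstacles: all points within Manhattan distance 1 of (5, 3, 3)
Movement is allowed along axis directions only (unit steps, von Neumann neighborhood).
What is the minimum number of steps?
6
(one shortest path: (5, 0, 4) → (4, 0, 4) → (3, 0, 4) → (2, 0, 4) → (1, 0, 4) → (1, 0, 3) → (1, 0, 2))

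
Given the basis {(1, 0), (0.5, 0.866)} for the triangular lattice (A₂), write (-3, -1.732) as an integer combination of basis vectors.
-2b₁ - 2b₂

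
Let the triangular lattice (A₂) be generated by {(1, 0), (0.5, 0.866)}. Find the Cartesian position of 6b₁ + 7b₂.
(9.5, 6.062)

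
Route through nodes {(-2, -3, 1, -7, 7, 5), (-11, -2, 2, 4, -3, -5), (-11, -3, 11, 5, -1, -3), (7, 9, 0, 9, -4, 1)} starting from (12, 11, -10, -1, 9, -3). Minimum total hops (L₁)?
149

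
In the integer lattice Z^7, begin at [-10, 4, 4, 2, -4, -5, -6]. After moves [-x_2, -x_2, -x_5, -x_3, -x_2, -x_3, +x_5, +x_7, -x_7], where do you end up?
(-10, 1, 2, 2, -4, -5, -6)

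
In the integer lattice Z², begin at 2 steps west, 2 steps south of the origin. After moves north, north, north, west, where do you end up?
(-3, 1)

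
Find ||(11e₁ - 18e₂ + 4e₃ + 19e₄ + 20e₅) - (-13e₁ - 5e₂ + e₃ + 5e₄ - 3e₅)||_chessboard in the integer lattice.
24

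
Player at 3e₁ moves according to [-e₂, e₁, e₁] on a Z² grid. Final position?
(5, -1)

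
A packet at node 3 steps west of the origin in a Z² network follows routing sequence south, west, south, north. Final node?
(-4, -1)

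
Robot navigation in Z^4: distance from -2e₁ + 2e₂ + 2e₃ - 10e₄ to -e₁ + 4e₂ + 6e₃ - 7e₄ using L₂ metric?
5.47723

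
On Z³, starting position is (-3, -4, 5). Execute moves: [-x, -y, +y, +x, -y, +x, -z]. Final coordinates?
(-2, -5, 4)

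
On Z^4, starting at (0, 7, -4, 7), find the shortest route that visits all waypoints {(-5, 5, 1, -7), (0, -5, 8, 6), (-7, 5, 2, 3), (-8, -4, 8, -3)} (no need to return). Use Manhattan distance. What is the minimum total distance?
73
(one optimal route: (0, 7, -4, 7) → (-7, 5, 2, 3) → (-5, 5, 1, -7) → (-8, -4, 8, -3) → (0, -5, 8, 6))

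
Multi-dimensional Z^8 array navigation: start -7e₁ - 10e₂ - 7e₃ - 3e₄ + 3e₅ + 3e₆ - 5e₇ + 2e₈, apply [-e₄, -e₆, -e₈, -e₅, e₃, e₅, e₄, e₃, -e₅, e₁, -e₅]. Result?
(-6, -10, -5, -3, 1, 2, -5, 1)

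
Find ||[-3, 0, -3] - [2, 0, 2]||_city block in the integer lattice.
10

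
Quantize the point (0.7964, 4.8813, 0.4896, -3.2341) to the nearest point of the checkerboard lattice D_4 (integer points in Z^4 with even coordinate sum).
(1, 5, 1, -3)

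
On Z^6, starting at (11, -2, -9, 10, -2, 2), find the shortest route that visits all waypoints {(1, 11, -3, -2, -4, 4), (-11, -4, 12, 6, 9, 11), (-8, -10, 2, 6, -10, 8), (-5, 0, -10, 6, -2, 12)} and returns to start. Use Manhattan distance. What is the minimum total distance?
216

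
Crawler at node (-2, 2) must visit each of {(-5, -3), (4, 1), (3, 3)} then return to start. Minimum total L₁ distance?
30
(one optimal route: (-2, 2) → (-5, -3) → (4, 1) → (3, 3) → (-2, 2))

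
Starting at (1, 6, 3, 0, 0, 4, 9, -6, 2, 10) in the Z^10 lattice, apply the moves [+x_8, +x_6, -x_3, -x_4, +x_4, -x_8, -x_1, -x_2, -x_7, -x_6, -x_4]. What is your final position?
(0, 5, 2, -1, 0, 4, 8, -6, 2, 10)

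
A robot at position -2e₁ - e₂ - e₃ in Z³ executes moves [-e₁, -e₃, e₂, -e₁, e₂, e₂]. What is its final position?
(-4, 2, -2)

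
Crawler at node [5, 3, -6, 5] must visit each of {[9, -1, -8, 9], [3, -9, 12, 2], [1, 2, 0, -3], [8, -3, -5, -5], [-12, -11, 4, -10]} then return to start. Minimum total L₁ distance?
162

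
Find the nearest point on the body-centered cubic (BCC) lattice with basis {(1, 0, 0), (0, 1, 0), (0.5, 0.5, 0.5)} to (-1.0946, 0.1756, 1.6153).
(-1, 0, 2)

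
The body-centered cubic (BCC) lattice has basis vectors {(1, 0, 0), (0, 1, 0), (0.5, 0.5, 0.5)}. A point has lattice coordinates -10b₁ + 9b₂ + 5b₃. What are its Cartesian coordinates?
(-7.5, 11.5, 2.5)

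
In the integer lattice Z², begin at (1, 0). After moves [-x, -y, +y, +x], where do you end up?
(1, 0)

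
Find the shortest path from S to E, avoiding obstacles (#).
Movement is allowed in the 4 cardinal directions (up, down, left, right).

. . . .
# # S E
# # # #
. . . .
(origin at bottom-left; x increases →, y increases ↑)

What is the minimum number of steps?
1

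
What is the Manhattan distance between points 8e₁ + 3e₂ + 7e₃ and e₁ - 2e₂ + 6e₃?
13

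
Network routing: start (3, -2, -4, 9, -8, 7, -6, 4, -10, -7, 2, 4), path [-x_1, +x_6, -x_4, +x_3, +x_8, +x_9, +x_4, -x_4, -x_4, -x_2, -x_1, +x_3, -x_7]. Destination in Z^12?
(1, -3, -2, 7, -8, 8, -7, 5, -9, -7, 2, 4)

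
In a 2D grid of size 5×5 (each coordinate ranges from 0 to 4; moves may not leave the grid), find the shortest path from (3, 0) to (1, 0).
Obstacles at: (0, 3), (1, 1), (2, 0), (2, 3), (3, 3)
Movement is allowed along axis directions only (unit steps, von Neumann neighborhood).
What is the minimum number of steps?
8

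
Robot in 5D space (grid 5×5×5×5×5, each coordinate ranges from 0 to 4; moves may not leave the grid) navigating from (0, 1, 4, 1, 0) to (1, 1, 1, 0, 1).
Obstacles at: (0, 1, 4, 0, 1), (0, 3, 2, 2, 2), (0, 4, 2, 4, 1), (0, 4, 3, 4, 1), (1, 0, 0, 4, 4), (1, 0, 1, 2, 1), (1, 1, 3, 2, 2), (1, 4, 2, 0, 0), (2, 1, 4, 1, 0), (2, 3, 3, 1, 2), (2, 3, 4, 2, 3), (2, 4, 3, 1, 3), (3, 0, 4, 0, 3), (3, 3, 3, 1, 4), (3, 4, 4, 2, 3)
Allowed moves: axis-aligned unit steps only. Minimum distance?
6
(one shortest path: (0, 1, 4, 1, 0) → (1, 1, 4, 1, 0) → (1, 1, 3, 1, 0) → (1, 1, 2, 1, 0) → (1, 1, 1, 1, 0) → (1, 1, 1, 0, 0) → (1, 1, 1, 0, 1))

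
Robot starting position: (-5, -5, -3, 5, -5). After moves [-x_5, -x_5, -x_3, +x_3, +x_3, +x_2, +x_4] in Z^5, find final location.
(-5, -4, -2, 6, -7)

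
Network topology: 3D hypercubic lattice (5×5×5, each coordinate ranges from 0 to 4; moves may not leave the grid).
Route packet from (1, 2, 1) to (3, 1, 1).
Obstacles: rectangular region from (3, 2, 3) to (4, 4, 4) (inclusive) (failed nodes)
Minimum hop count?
3
(one shortest path: (1, 2, 1) → (2, 2, 1) → (3, 2, 1) → (3, 1, 1))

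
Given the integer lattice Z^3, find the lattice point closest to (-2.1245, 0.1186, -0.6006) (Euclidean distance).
(-2, 0, -1)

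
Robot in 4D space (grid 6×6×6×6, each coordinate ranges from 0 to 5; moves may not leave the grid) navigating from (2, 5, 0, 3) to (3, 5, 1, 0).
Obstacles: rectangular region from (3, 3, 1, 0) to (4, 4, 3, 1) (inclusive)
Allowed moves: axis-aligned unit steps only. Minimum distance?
5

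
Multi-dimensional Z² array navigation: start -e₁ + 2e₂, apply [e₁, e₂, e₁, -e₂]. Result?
(1, 2)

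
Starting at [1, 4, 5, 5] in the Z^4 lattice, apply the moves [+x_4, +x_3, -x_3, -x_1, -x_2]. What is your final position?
(0, 3, 5, 6)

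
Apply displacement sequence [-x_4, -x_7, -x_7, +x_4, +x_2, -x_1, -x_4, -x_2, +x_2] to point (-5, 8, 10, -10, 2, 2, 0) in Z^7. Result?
(-6, 9, 10, -11, 2, 2, -2)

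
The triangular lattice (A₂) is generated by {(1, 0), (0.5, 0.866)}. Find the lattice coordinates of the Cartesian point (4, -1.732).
5b₁ - 2b₂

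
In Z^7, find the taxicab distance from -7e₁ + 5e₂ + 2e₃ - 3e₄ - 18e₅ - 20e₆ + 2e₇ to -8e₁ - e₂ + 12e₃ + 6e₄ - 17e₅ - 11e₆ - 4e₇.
42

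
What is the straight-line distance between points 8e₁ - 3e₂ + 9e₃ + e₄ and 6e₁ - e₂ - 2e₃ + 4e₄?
11.7473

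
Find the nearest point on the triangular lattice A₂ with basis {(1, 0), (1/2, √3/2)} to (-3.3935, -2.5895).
(-3.5, -2.598)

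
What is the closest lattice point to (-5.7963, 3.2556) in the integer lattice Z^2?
(-6, 3)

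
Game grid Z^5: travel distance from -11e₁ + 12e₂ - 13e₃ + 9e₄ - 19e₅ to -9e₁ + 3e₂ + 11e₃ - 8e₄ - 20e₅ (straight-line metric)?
30.8383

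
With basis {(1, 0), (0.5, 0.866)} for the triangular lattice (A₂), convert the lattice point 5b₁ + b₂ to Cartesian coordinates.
(5.5, 0.866)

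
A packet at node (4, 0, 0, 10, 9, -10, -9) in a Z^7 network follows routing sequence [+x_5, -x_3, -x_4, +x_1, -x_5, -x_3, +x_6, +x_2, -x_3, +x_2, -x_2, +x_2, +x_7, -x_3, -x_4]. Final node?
(5, 2, -4, 8, 9, -9, -8)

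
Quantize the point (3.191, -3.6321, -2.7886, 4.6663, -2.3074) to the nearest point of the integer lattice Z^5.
(3, -4, -3, 5, -2)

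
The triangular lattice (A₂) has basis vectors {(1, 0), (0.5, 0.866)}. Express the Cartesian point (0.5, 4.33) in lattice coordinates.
-2b₁ + 5b₂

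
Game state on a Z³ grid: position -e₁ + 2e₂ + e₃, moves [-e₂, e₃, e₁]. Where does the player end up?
(0, 1, 2)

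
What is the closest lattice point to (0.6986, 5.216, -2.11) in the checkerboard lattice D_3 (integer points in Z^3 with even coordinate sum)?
(1, 5, -2)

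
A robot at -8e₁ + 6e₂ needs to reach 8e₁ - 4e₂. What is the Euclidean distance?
18.868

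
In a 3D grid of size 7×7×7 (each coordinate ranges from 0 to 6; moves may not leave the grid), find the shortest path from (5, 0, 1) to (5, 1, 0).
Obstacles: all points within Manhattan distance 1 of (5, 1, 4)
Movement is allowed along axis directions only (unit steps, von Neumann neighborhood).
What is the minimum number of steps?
2
(one shortest path: (5, 0, 1) → (5, 1, 1) → (5, 1, 0))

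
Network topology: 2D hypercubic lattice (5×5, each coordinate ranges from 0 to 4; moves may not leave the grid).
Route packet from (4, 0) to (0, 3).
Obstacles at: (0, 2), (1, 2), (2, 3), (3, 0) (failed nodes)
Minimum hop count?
9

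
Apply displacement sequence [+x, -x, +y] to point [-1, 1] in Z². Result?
(-1, 2)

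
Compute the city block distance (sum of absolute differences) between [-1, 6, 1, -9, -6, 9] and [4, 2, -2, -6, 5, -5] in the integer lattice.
40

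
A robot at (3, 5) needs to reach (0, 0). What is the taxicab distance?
8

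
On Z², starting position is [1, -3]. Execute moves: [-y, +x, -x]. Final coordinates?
(1, -4)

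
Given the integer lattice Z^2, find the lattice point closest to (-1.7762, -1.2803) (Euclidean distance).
(-2, -1)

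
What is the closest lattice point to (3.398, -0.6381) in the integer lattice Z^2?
(3, -1)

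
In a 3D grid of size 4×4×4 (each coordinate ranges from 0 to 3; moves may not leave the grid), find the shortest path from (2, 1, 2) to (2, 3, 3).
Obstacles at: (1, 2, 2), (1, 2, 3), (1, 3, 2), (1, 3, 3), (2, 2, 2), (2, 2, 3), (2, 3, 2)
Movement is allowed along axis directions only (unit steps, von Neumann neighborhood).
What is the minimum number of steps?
5
(one shortest path: (2, 1, 2) → (3, 1, 2) → (3, 2, 2) → (3, 3, 2) → (3, 3, 3) → (2, 3, 3))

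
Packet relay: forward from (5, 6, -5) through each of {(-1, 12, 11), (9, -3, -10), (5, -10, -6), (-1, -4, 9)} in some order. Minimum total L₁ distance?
78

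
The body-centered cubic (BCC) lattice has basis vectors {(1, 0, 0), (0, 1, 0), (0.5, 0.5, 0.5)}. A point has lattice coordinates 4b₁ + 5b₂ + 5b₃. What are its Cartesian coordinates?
(6.5, 7.5, 2.5)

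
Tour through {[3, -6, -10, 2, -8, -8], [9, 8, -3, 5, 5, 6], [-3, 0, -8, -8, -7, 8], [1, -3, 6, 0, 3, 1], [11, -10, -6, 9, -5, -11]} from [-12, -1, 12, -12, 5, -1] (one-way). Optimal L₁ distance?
199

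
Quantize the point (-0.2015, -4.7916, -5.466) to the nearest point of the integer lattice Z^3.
(0, -5, -5)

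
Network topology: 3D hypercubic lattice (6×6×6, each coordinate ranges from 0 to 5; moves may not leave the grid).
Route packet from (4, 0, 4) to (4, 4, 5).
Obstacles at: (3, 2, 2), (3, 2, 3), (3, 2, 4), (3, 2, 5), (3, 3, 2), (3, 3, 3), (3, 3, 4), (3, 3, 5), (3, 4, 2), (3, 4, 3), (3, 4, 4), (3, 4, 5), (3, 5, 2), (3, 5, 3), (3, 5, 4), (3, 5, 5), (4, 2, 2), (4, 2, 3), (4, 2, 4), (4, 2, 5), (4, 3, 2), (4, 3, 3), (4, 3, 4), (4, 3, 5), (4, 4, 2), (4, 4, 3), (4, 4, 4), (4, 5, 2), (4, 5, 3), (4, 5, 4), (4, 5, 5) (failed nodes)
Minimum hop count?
7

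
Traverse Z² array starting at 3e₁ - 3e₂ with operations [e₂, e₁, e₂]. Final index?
(4, -1)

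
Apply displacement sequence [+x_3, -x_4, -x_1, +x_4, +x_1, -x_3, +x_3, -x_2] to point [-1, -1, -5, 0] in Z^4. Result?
(-1, -2, -4, 0)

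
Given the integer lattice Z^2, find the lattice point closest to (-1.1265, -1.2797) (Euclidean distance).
(-1, -1)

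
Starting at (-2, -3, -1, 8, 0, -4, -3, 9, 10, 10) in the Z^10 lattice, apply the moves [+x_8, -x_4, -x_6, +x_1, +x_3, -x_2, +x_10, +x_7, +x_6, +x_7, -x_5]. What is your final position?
(-1, -4, 0, 7, -1, -4, -1, 10, 10, 11)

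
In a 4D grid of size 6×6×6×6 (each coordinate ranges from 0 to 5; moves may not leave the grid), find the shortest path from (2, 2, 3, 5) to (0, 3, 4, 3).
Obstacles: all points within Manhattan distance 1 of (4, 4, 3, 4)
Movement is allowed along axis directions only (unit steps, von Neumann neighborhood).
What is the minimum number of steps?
6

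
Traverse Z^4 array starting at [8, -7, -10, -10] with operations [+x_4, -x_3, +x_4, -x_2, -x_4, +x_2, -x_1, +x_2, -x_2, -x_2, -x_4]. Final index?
(7, -8, -11, -10)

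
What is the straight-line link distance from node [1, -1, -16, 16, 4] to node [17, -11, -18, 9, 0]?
20.6155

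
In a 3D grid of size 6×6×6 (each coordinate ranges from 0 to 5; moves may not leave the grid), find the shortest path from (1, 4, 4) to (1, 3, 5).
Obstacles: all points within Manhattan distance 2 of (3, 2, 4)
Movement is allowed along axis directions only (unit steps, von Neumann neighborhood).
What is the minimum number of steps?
2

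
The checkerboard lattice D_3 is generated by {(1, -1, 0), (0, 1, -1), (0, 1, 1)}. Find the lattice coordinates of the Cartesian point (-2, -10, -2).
-2b₁ - 5b₂ - 7b₃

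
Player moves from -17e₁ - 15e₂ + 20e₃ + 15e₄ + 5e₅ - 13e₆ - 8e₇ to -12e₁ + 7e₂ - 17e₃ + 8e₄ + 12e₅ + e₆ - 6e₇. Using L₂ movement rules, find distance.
46.6476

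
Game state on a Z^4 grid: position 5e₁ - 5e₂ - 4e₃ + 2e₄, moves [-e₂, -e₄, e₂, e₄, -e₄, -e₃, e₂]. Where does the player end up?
(5, -4, -5, 1)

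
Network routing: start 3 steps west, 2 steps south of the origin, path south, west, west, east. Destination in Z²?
(-4, -3)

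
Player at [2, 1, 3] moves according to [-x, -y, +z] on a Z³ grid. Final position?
(1, 0, 4)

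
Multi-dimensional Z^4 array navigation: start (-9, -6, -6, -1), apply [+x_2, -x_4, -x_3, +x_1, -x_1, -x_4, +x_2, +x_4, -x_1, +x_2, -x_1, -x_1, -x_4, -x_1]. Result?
(-13, -3, -7, -3)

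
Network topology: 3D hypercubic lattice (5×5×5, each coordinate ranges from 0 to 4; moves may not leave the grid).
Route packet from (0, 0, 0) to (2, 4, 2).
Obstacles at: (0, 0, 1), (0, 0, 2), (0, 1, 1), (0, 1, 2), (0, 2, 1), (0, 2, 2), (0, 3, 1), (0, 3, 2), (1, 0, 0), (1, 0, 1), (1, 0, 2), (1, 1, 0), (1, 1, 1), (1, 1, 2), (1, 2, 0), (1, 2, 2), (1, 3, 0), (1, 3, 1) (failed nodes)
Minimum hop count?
8
(one shortest path: (0, 0, 0) → (0, 1, 0) → (0, 2, 0) → (0, 3, 0) → (0, 4, 0) → (1, 4, 0) → (2, 4, 0) → (2, 4, 1) → (2, 4, 2))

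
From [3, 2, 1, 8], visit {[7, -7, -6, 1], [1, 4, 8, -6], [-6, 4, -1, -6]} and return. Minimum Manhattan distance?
104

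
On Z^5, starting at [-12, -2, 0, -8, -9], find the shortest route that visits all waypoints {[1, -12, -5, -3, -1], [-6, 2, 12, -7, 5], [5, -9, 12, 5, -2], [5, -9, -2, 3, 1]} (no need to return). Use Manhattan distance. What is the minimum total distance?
115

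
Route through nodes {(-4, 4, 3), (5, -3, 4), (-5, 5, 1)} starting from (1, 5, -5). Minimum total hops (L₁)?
33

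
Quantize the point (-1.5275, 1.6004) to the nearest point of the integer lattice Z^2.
(-2, 2)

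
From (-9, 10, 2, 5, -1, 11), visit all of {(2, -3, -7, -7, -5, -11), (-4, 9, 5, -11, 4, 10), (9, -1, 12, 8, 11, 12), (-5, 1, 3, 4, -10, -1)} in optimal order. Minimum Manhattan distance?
199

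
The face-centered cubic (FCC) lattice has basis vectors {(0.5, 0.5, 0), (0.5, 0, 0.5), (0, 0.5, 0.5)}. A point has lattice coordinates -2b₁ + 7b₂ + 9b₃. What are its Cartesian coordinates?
(2.5, 3.5, 8)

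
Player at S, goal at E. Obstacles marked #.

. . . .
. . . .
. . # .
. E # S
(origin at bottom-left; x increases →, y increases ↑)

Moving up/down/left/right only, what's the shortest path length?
6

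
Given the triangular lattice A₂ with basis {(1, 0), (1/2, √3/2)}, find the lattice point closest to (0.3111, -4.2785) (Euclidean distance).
(0.5, -4.33)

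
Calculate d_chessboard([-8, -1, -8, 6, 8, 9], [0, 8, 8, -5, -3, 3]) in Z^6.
16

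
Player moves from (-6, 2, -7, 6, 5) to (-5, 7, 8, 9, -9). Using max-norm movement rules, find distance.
15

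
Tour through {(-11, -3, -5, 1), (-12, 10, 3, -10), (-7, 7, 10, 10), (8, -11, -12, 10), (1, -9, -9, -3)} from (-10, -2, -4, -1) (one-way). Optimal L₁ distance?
146
(one optimal route: (-10, -2, -4, -1) → (-11, -3, -5, 1) → (1, -9, -9, -3) → (8, -11, -12, 10) → (-7, 7, 10, 10) → (-12, 10, 3, -10))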